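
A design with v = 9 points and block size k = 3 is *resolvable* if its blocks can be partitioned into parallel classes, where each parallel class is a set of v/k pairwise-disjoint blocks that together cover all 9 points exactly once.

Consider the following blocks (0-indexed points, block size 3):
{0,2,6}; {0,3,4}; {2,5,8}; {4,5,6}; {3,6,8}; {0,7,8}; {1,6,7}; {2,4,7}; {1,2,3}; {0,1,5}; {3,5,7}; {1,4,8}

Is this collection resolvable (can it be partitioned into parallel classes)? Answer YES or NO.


v = 9, block size k = 3, number of blocks = 12.
For resolvability, blocks must partition into parallel classes of size v/k = 3.
Total blocks must therefore be a multiple of 3: 12 = 3·4 + 0 ⇒ divisible ✓.
Greedy packing gives 4 candidate class(es). Each should be a full parallel class (size 3, covers all 9 points).
  Class 1 (3 blocks): {0,2,6}; {3,5,7}; {1,4,8}. Points covered: [0, 1, 2, 3, 4, 5, 6, 7, 8].
  Class 2 (3 blocks): {0,3,4}; {2,5,8}; {1,6,7}. Points covered: [0, 1, 2, 3, 4, 5, 6, 7, 8].
  Class 3 (3 blocks): {4,5,6}; {0,7,8}; {1,2,3}. Points covered: [0, 1, 2, 3, 4, 5, 6, 7, 8].
  Class 4 (3 blocks): {3,6,8}; {2,4,7}; {0,1,5}. Points covered: [0, 1, 2, 3, 4, 5, 6, 7, 8].
All classes full (size 3)? YES. All classes cover every point? YES.
Resolvable? YES.

YES


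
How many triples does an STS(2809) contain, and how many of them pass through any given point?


An STS(v) is a 2-(v, 3, 1) BIBD: block size k = 3, λ = 1.
Replication: r(k − 1) = λ(v − 1) ⇒ r·2 = 2809 − 1 = 2808 ⇒ r = 1404.
Block count: b = v(v − 1)/6 = 2809·2808/6 = 7887672/6 = 1314612.
(Check via bk = vr: 1314612·3 = 3943836 = 2809·1404 = 3943836 ✓.)

r = 1404, b = 1314612.


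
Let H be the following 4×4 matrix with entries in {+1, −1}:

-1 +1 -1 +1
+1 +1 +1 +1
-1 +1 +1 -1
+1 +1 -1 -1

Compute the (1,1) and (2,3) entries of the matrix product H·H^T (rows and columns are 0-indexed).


Row 1 of H: [1, 1, 1, 1].
Row 2 of H: [-1, 1, 1, -1].
Row 3 of H: [1, 1, -1, -1].
(H·H^T)[1][1] = Σ_j H[1][j]·H[1][j] = (1)² + (1)² + (1)² + (1)² = 1 + 1 + 1 + 1 = 4.
(H·H^T)[2][3] = Σ_j H[2][j]·H[3][j] = (-1)·(1) + (1)·(1) + (1)·(-1) + (-1)·(-1) = -1 + 1 + -1 + 1 = 0.
So rows 2 and 3 are orthogonal; the diagonal entry equals n = 4.

(1,1) entry = 4; (2,3) entry = 0.


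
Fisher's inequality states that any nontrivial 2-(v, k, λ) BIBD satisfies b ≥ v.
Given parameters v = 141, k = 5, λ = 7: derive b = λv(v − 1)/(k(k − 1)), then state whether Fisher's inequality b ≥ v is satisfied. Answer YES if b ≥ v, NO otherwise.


r = λ(v − 1)/(k − 1) = 7·140/4 = 245.
b = vr/k = 141·245/5 = 6909.
Fisher's inequality: b ≥ v ⇔ 6909 ≥ 141? YES.

YES


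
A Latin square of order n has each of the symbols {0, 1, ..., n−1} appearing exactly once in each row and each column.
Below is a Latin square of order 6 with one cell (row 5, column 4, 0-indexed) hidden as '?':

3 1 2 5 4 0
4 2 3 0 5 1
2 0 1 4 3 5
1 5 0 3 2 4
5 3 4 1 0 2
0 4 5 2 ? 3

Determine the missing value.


Row 5 contains symbols [0, 2, 3, 4, 5] — missing [1].
Column 4 contains symbols [0, 2, 3, 4, 5] — missing [1].
The missing symbol must appear in both missing sets; intersection = [1].
Therefore the hidden value is 1.

Missing value = 1.


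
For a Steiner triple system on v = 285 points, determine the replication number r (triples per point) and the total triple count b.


An STS(v) is a 2-(v, 3, 1) BIBD: block size k = 3, λ = 1.
Replication: r(k − 1) = λ(v − 1) ⇒ r·2 = 285 − 1 = 284 ⇒ r = 142.
Block count: bk = vr ⇒ b·3 = 285·142 = 40470 ⇒ b = 13490.

r = 142, b = 13490.


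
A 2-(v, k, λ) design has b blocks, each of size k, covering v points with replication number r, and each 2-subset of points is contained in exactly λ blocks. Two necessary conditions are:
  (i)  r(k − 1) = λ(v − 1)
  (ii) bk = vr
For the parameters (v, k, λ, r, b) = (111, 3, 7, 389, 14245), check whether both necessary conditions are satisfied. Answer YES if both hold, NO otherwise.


Condition (i): r(k − 1) = 389·2 = 778; λ(v − 1) = 7·110 = 770. Match? NO.
Condition (ii): bk = 14245·3 = 42735; vr = 111·389 = 43179. Match? NO.
Both conditions hold? NO.

NO


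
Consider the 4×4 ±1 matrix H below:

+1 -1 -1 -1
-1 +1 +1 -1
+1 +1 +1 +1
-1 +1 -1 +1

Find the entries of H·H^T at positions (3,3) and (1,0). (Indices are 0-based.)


Row 0 of H: [1, -1, -1, -1].
Row 1 of H: [-1, 1, 1, -1].
Row 3 of H: [-1, 1, -1, 1].
(H·H^T)[3][3] = Σ_j H[3][j]·H[3][j] = (-1)² + (1)² + (-1)² + (1)² = 1 + 1 + 1 + 1 = 4.
(H·H^T)[1][0] = Σ_j H[1][j]·H[0][j] = (-1)·(1) + (1)·(-1) + (1)·(-1) + (-1)·(-1) = -1 + -1 + -1 + 1 = -2.
Rows 1 and 0 are not orthogonal (dot product = -2 ≠ 0), so H is not a Hadamard matrix.

(3,3) entry = 4; (1,0) entry = -2.


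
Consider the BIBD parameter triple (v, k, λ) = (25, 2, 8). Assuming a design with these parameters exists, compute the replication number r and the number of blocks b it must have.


Any 2-(v, k, λ) BIBD satisfies two necessary conditions:
  (i)  Each point sits in r blocks, and counting incidences through any fixed point gives r(k − 1) = λ(v − 1), so r = λ(v − 1)/(k − 1).
  (ii) Total incidences bk = vr, so b = vr/k.
Step 1: r = λ(v − 1)/(k − 1) = 8·(25 − 1)/(2 − 1) = 8·24/1 = 192/1 = 192.
Step 2: b = vr/k = 25·192/2 = 4800/2 = 2400.
Check integrality: r = 192 ∈ Z ✓, b = 2400 ∈ Z ✓.
(These identities are necessary conditions: they determine r and b for any design with these parameters, but do not by themselves prove that one exists.)

r = 192, b = 2400.


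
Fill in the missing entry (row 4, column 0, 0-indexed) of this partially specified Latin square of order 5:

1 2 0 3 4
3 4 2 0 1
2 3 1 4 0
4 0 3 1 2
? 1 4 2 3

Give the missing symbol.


Row 4 contains symbols [1, 2, 3, 4] — missing [0].
Column 0 contains symbols [1, 2, 3, 4] — missing [0].
The missing symbol must appear in both missing sets; intersection = [0].
Therefore the hidden value is 0.

Missing value = 0.


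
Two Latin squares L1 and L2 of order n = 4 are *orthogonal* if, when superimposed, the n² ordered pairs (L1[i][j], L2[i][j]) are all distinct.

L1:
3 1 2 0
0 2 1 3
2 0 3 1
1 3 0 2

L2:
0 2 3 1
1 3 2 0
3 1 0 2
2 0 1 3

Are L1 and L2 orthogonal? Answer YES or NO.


Form the n² = 16 superimposed pairs (L1[i][j], L2[i][j]), row by row (rows and columns indexed from 0):
row 0: (3,0) (1,2) (2,3) (0,1)
row 1: (0,1) (2,3) (1,2) (3,0)
row 2: (2,3) (0,1) (3,0) (1,2)
row 3: (1,2) (3,0) (0,1) (2,3)
Orthogonality requires all 16 pairs distinct.
But the pair (0,1) repeats: cell (0,3) has L1 = 0, L2 = 1, and cell (1,0) has L1 = 0, L2 = 1.
A repeated pair means some other pair never occurs (only 4 distinct pairs out of 16), so the squares are not orthogonal.
Conclusion: NO.

NO


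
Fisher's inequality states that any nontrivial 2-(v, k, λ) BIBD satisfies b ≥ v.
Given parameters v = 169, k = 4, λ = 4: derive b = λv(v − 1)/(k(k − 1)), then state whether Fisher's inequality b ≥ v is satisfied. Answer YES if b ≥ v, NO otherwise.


b = λv(v − 1)/(k(k − 1)) = 4·169·168/(4·3) = 113568/12 = 9464.
Compare with v = 169: b ≥ v, so Fisher's inequality holds.

YES


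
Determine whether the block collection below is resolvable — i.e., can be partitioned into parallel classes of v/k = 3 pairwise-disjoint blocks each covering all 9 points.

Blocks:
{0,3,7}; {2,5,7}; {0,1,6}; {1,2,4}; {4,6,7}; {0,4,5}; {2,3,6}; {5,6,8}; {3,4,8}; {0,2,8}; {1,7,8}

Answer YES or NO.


v = 9, block size k = 3, number of blocks = 11.
For resolvability, blocks must partition into parallel classes of size v/k = 3.
Total blocks must therefore be a multiple of 3: 11 = 3·3 + 2 ⇒ not divisible ✗.
Resolvable? NO.

NO


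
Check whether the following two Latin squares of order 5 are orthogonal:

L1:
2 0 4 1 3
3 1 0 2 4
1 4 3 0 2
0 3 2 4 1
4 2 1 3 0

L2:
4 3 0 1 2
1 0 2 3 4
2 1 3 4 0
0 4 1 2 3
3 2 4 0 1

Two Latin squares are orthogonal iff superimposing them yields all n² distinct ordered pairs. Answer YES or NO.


Form the n² = 25 superimposed pairs (L1[i][j], L2[i][j]), row by row (rows and columns indexed from 0):
row 0: (2,4) (0,3) (4,0) (1,1) (3,2)
row 1: (3,1) (1,0) (0,2) (2,3) (4,4)
row 2: (1,2) (4,1) (3,3) (0,4) (2,0)
row 3: (0,0) (3,4) (2,1) (4,2) (1,3)
row 4: (4,3) (2,2) (1,4) (3,0) (0,1)
Orthogonality requires all 25 pairs distinct.
Check by first coordinate: for each symbol s of L1, list the L2 entries in the n cells where L1 = s; they must all differ.
  L1 = 0: L2 entries (in reading order) 3, 2, 4, 0, 1 — all 5 distinct ✓
  L1 = 1: L2 entries (in reading order) 1, 0, 2, 3, 4 — all 5 distinct ✓
  L1 = 2: L2 entries (in reading order) 4, 3, 0, 1, 2 — all 5 distinct ✓
  L1 = 3: L2 entries (in reading order) 2, 1, 3, 4, 0 — all 5 distinct ✓
  L1 = 4: L2 entries (in reading order) 0, 4, 1, 2, 3 — all 5 distinct ✓
Every symbol of L1 meets every symbol of L2 exactly once, so all 25 pairs are distinct (25 of 25).
Conclusion: YES.

YES


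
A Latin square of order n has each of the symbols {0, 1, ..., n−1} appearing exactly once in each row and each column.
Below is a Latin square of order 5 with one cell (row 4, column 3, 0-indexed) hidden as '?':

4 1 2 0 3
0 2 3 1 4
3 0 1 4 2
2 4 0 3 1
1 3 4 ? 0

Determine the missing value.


Row 4 contains symbols [0, 1, 3, 4] — missing [2].
Column 3 contains symbols [0, 1, 3, 4] — missing [2].
The missing symbol must appear in both missing sets; intersection = [2].
Therefore the hidden value is 2.

Missing value = 2.


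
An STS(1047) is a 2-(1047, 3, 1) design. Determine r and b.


An STS(v) is a 2-(v, 3, 1) BIBD: block size k = 3, λ = 1.
Replication: r(k − 1) = λ(v − 1) ⇒ r·2 = 1047 − 1 = 1046 ⇒ r = 523.
Block count: bk = vr ⇒ b·3 = 1047·523 = 547581 ⇒ b = 182527.

r = 523, b = 182527.


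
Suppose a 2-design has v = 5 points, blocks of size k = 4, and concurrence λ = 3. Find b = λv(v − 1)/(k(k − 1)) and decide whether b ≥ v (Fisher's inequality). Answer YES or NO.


r = λ(v − 1)/(k − 1) = 3·4/3 = 4.
b = vr/k = 5·4/4 = 5.
Fisher's inequality: b ≥ v ⇔ 5 ≥ 5? YES.

YES


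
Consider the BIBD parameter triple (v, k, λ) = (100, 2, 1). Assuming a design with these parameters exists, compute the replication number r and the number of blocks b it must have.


Any 2-(v, k, λ) BIBD satisfies two necessary conditions:
  (i)  Each point sits in r blocks, and counting incidences through any fixed point gives r(k − 1) = λ(v − 1), so r = λ(v − 1)/(k − 1).
  (ii) Total incidences bk = vr, so b = vr/k.
Step 1: r = λ(v − 1)/(k − 1) = 1·(100 − 1)/(2 − 1) = 1·99/1 = 99/1 = 99.
Step 2: b = vr/k = 100·99/2 = 9900/2 = 4950.
Check integrality: r = 99 ∈ Z ✓, b = 4950 ∈ Z ✓.
(These identities are necessary conditions: they determine r and b for any design with these parameters, but do not by themselves prove that one exists.)

r = 99, b = 4950.


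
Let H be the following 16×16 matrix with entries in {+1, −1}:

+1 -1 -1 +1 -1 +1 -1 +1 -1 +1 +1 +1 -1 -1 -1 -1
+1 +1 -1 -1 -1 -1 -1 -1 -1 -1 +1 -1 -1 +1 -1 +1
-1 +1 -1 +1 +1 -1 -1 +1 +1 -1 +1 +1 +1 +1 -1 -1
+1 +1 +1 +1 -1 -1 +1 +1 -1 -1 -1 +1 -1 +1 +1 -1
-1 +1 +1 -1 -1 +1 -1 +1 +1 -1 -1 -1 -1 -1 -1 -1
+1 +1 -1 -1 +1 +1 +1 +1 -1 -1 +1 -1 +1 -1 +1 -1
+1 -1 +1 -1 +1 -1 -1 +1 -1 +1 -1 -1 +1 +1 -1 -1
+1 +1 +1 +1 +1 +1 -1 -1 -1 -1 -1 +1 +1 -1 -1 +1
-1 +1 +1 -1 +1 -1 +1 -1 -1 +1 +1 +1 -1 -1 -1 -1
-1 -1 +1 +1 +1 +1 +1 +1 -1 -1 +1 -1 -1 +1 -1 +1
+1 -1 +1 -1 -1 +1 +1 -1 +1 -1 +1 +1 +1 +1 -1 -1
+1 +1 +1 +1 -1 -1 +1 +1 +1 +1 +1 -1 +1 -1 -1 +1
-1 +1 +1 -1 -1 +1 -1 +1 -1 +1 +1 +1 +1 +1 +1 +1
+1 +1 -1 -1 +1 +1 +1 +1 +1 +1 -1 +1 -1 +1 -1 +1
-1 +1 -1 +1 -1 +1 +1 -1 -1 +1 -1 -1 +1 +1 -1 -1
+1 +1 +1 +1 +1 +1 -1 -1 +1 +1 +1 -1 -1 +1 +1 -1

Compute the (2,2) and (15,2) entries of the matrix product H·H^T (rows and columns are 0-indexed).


Row 2 of H: [-1, 1, -1, 1, 1, -1, -1, 1, 1, -1, 1, 1, 1, 1, -1, -1].
Row 15 of H: [1, 1, 1, 1, 1, 1, -1, -1, 1, 1, 1, -1, -1, 1, 1, -1].
(H·H^T)[2][2] = Σ_j H[2][j]·H[2][j] = (-1)² + (1)² + (-1)² + (1)² + (1)² + (-1)² + (-1)² + (1)² + (1)² + (-1)² + (1)² + (1)² + (1)² + (1)² + (-1)² + (-1)² = 1 + 1 + 1 + 1 + 1 + 1 + 1 + 1 + 1 + 1 + 1 + 1 + 1 + 1 + 1 + 1 = 16.
(H·H^T)[15][2] = Σ_j H[15][j]·H[2][j] = (1)·(-1) + (1)·(1) + (1)·(-1) + (1)·(1) + (1)·(1) + (1)·(-1) + (-1)·(-1) + (-1)·(1) + (1)·(1) + (1)·(-1) + (1)·(1) + (-1)·(1) + (-1)·(1) + (1)·(1) + (1)·(-1) + (-1)·(-1) = -1 + 1 + -1 + 1 + 1 + -1 + 1 + -1 + 1 + -1 + 1 + -1 + -1 + 1 + -1 + 1 = 0.
So rows 15 and 2 are orthogonal; the diagonal entry equals n = 16.

(2,2) entry = 16; (15,2) entry = 0.


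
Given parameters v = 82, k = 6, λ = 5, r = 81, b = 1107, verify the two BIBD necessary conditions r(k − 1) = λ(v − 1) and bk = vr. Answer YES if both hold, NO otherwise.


Condition (i): r(k − 1) = 81·5 = 405; λ(v − 1) = 5·81 = 405. Match? YES.
Condition (ii): bk = 1107·6 = 6642; vr = 82·81 = 6642. Match? YES.
Both conditions hold? YES.

YES


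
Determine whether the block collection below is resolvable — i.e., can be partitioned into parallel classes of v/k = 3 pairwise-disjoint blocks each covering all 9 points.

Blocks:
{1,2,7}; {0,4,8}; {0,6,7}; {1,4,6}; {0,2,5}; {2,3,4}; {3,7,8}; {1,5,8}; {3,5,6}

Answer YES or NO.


v = 9, block size k = 3, number of blocks = 9.
For resolvability, blocks must partition into parallel classes of size v/k = 3.
Total blocks must therefore be a multiple of 3: 9 = 3·3 + 0 ⇒ divisible ✓.
Greedy packing gives 3 candidate class(es). Each should be a full parallel class (size 3, covers all 9 points).
  Class 1 (3 blocks): {1,2,7}; {0,4,8}; {3,5,6}. Points covered: [0, 1, 2, 3, 4, 5, 6, 7, 8].
  Class 2 (3 blocks): {0,6,7}; {2,3,4}; {1,5,8}. Points covered: [0, 1, 2, 3, 4, 5, 6, 7, 8].
  Class 3 (3 blocks): {1,4,6}; {0,2,5}; {3,7,8}. Points covered: [0, 1, 2, 3, 4, 5, 6, 7, 8].
All classes full (size 3)? YES. All classes cover every point? YES.
Resolvable? YES.

YES


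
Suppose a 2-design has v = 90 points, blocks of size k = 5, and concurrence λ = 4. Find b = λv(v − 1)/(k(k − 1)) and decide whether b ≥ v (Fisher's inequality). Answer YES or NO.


r = λ(v − 1)/(k − 1) = 4·89/4 = 89.
b = vr/k = 90·89/5 = 1602.
Fisher's inequality: b ≥ v ⇔ 1602 ≥ 90? YES.

YES


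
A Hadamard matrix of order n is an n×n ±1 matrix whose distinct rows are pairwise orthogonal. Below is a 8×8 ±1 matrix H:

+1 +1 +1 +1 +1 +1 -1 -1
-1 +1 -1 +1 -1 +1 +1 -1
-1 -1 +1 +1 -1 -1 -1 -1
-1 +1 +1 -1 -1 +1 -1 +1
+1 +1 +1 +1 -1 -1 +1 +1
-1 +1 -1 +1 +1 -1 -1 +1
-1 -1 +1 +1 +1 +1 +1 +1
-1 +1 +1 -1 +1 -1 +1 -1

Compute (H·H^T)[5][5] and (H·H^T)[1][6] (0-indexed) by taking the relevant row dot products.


Row 1 of H: [-1, 1, -1, 1, -1, 1, 1, -1].
Row 5 of H: [-1, 1, -1, 1, 1, -1, -1, 1].
Row 6 of H: [-1, -1, 1, 1, 1, 1, 1, 1].
(H·H^T)[5][5] = Σ_j H[5][j]·H[5][j] = (-1)² + (1)² + (-1)² + (1)² + (1)² + (-1)² + (-1)² + (1)² = 1 + 1 + 1 + 1 + 1 + 1 + 1 + 1 = 8.
(H·H^T)[1][6] = Σ_j H[1][j]·H[6][j] = (-1)·(-1) + (1)·(-1) + (-1)·(1) + (1)·(1) + (-1)·(1) + (1)·(1) + (1)·(1) + (-1)·(1) = 1 + -1 + -1 + 1 + -1 + 1 + 1 + -1 = 0.
So rows 1 and 6 are orthogonal; the diagonal entry equals n = 8.

(5,5) entry = 8; (1,6) entry = 0.


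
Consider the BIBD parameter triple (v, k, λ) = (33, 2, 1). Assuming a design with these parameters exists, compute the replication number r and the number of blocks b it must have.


Any 2-(v, k, λ) BIBD satisfies two necessary conditions:
  (i)  Each point sits in r blocks, and counting incidences through any fixed point gives r(k − 1) = λ(v − 1), so r = λ(v − 1)/(k − 1).
  (ii) Total incidences bk = vr, so b = vr/k.
Step 1: r = λ(v − 1)/(k − 1) = 1·(33 − 1)/(2 − 1) = 1·32/1 = 32/1 = 32.
Step 2: b = vr/k = 33·32/2 = 1056/2 = 528.
Check integrality: r = 32 ∈ Z ✓, b = 528 ∈ Z ✓.
(These identities are necessary conditions: they determine r and b for any design with these parameters, but do not by themselves prove that one exists.)

r = 32, b = 528.


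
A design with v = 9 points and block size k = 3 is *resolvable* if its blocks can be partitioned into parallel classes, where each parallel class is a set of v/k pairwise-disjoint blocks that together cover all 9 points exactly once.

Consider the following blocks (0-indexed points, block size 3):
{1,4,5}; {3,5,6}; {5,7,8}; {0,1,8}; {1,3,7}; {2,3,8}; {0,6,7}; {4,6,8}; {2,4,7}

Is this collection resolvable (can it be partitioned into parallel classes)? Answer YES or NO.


v = 9, block size k = 3, number of blocks = 9.
For resolvability, blocks must partition into parallel classes of size v/k = 3.
Total blocks must therefore be a multiple of 3: 9 = 3·3 + 0 ⇒ divisible ✓.
Consider block {5,7,8}. It intersects every other block in the collection, so no parallel class of size 3 can contain it.
Since every block must belong to some parallel class in a resolution, the collection cannot be partitioned into parallel classes.
Resolvable? NO.

NO


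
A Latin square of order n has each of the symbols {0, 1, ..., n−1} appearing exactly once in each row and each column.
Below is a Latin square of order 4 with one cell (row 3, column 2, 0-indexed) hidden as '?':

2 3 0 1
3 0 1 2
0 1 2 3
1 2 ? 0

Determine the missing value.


Row 3 contains symbols [0, 1, 2] — missing [3].
Column 2 contains symbols [0, 1, 2] — missing [3].
The missing symbol must appear in both missing sets; intersection = [3].
Therefore the hidden value is 3.

Missing value = 3.


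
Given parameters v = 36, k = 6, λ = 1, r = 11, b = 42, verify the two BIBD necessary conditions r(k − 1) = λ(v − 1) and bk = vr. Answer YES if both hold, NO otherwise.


Condition (i): r(k − 1) = 11·5 = 55; λ(v − 1) = 1·35 = 35. Match? NO.
Condition (ii): bk = 42·6 = 252; vr = 36·11 = 396. Match? NO.
Both conditions hold? NO.

NO


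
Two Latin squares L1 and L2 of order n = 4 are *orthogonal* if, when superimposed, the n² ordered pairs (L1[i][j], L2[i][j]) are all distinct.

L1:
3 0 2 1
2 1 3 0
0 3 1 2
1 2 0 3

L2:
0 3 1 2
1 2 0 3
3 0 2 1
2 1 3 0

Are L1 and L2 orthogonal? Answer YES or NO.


Form the n² = 16 superimposed pairs (L1[i][j], L2[i][j]), row by row (rows and columns indexed from 0):
row 0: (3,0) (0,3) (2,1) (1,2)
row 1: (2,1) (1,2) (3,0) (0,3)
row 2: (0,3) (3,0) (1,2) (2,1)
row 3: (1,2) (2,1) (0,3) (3,0)
Orthogonality requires all 16 pairs distinct.
But the pair (2,1) repeats: cell (0,2) has L1 = 2, L2 = 1, and cell (1,0) has L1 = 2, L2 = 1.
A repeated pair means some other pair never occurs (only 4 distinct pairs out of 16), so the squares are not orthogonal.
Conclusion: NO.

NO


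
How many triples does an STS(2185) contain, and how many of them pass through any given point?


An STS(v) is a 2-(v, 3, 1) BIBD: block size k = 3, λ = 1.
Replication: r(k − 1) = λ(v − 1) ⇒ r·2 = 2185 − 1 = 2184 ⇒ r = 1092.
Block count: b = v(v − 1)/6 = 2185·2184/6 = 4772040/6 = 795340.

r = 1092, b = 795340.


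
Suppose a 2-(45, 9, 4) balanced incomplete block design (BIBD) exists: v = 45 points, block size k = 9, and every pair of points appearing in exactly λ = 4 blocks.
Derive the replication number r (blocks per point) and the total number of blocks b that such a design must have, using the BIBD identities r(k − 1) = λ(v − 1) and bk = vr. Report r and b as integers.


Any 2-(v, k, λ) BIBD satisfies two necessary conditions:
  (i)  Each point sits in r blocks, and counting incidences through any fixed point gives r(k − 1) = λ(v − 1), so r = λ(v − 1)/(k − 1).
  (ii) Total incidences bk = vr, so b = vr/k.
Step 1: r = λ(v − 1)/(k − 1) = 4·(45 − 1)/(9 − 1) = 4·44/8 = 176/8 = 22.
Step 2: b = vr/k = 45·22/9 = 990/9 = 110.
Check integrality: r = 22 ∈ Z ✓, b = 110 ∈ Z ✓.
(These identities are necessary conditions: they determine r and b for any design with these parameters, but do not by themselves prove that one exists.)

r = 22, b = 110.


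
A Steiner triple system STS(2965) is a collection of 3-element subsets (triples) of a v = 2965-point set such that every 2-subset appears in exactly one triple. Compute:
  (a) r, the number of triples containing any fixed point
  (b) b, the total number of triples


An STS(v) is a 2-(v, 3, 1) BIBD: block size k = 3, λ = 1.
Replication: r(k − 1) = λ(v − 1) ⇒ r·2 = 2965 − 1 = 2964 ⇒ r = 1482.
Block count: bk = vr ⇒ b·3 = 2965·1482 = 4394130 ⇒ b = 1464710.

r = 1482, b = 1464710.


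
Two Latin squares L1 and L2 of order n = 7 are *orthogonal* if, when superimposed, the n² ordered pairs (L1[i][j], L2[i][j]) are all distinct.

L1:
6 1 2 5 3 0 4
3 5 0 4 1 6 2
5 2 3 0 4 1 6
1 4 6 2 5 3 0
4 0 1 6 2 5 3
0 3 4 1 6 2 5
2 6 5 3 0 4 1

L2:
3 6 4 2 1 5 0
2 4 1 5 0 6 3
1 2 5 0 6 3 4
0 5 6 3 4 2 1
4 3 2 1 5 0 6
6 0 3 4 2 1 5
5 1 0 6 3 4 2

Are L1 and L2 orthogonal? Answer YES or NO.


Form the n² = 49 superimposed pairs (L1[i][j], L2[i][j]), row by row (rows and columns indexed from 0):
row 0: (6,3) (1,6) (2,4) (5,2) (3,1) (0,5) (4,0)
row 1: (3,2) (5,4) (0,1) (4,5) (1,0) (6,6) (2,3)
row 2: (5,1) (2,2) (3,5) (0,0) (4,6) (1,3) (6,4)
row 3: (1,0) (4,5) (6,6) (2,3) (5,4) (3,2) (0,1)
row 4: (4,4) (0,3) (1,2) (6,1) (2,5) (5,0) (3,6)
row 5: (0,6) (3,0) (4,3) (1,4) (6,2) (2,1) (5,5)
row 6: (2,5) (6,1) (5,0) (3,6) (0,3) (4,4) (1,2)
Orthogonality requires all 49 pairs distinct.
But the pair (1,0) repeats: cell (1,4) has L1 = 1, L2 = 0, and cell (3,0) has L1 = 1, L2 = 0.
A repeated pair means some other pair never occurs (only 35 distinct pairs out of 49), so the squares are not orthogonal.
Conclusion: NO.

NO


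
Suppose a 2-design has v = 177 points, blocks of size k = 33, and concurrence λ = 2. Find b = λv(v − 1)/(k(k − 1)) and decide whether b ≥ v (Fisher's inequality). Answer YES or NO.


r = λ(v − 1)/(k − 1) = 2·176/32 = 11.
b = vr/k = 177·11/33 = 59.
Fisher's inequality: b ≥ v ⇔ 59 ≥ 177? NO.

NO


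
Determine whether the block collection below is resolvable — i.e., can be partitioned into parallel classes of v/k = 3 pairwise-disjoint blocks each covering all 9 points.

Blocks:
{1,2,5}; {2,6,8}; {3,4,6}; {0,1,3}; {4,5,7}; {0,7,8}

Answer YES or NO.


v = 9, block size k = 3, number of blocks = 6.
For resolvability, blocks must partition into parallel classes of size v/k = 3.
Total blocks must therefore be a multiple of 3: 6 = 3·2 + 0 ⇒ divisible ✓.
Greedy packing gives 2 candidate class(es). Each should be a full parallel class (size 3, covers all 9 points).
  Class 1 (3 blocks): {1,2,5}; {3,4,6}; {0,7,8}. Points covered: [0, 1, 2, 3, 4, 5, 6, 7, 8].
  Class 2 (3 blocks): {2,6,8}; {0,1,3}; {4,5,7}. Points covered: [0, 1, 2, 3, 4, 5, 6, 7, 8].
All classes full (size 3)? YES. All classes cover every point? YES.
Resolvable? YES.

YES


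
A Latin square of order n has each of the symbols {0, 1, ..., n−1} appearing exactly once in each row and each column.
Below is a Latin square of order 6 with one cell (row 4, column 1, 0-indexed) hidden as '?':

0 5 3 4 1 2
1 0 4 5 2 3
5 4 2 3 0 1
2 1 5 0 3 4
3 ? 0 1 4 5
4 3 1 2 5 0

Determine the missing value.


Row 4 contains symbols [0, 1, 3, 4, 5] — missing [2].
Column 1 contains symbols [0, 1, 3, 4, 5] — missing [2].
The missing symbol must appear in both missing sets; intersection = [2].
Therefore the hidden value is 2.

Missing value = 2.


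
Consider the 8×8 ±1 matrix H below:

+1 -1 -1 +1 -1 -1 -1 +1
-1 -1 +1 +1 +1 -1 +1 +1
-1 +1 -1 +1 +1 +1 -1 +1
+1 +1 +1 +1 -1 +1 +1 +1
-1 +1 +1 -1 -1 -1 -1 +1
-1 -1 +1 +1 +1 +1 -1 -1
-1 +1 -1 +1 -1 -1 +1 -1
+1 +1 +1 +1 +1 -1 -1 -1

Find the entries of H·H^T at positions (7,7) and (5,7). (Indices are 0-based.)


Row 5 of H: [-1, -1, 1, 1, 1, 1, -1, -1].
Row 7 of H: [1, 1, 1, 1, 1, -1, -1, -1].
(H·H^T)[7][7] = Σ_j H[7][j]·H[7][j] = (1)² + (1)² + (1)² + (1)² + (1)² + (-1)² + (-1)² + (-1)² = 1 + 1 + 1 + 1 + 1 + 1 + 1 + 1 = 8.
(H·H^T)[5][7] = Σ_j H[5][j]·H[7][j] = (-1)·(1) + (-1)·(1) + (1)·(1) + (1)·(1) + (1)·(1) + (1)·(-1) + (-1)·(-1) + (-1)·(-1) = -1 + -1 + 1 + 1 + 1 + -1 + 1 + 1 = 2.
Rows 5 and 7 are not orthogonal (dot product = 2 ≠ 0), so H is not a Hadamard matrix.

(7,7) entry = 8; (5,7) entry = 2.


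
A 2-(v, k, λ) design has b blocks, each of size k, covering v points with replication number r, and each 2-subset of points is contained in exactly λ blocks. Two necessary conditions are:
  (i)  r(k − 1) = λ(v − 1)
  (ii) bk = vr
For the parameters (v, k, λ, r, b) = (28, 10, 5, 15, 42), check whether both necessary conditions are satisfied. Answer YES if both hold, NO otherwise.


Condition (i): r(k − 1) = 15·9 = 135; λ(v − 1) = 5·27 = 135. Match? YES.
Condition (ii): bk = 42·10 = 420; vr = 28·15 = 420. Match? YES.
Both conditions hold? YES.

YES


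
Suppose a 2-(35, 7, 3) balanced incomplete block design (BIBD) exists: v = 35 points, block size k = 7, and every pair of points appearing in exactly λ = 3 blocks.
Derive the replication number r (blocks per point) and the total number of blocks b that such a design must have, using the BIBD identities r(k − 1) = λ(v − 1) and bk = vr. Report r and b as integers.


Any 2-(v, k, λ) BIBD satisfies two necessary conditions:
  (i)  Each point sits in r blocks, and counting incidences through any fixed point gives r(k − 1) = λ(v − 1), so r = λ(v − 1)/(k − 1).
  (ii) Total incidences bk = vr, so b = vr/k.
Step 1: r = λ(v − 1)/(k − 1) = 3·(35 − 1)/(7 − 1) = 3·34/6 = 102/6 = 17.
Step 2: b = vr/k = 35·17/7 = 595/7 = 85.
Check integrality: r = 17 ∈ Z ✓, b = 85 ∈ Z ✓.
(These identities are necessary conditions: they determine r and b for any design with these parameters, but do not by themselves prove that one exists.)

r = 17, b = 85.


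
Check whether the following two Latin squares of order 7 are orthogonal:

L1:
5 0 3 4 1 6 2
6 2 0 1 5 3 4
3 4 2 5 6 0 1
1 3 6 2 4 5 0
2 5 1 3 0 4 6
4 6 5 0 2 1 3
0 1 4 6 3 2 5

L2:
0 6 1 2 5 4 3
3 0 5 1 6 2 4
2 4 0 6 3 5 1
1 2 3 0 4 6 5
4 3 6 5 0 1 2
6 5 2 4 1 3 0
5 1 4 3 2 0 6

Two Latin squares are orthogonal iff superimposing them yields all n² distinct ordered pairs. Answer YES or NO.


Form the n² = 49 superimposed pairs (L1[i][j], L2[i][j]), row by row (rows and columns indexed from 0):
row 0: (5,0) (0,6) (3,1) (4,2) (1,5) (6,4) (2,3)
row 1: (6,3) (2,0) (0,5) (1,1) (5,6) (3,2) (4,4)
row 2: (3,2) (4,4) (2,0) (5,6) (6,3) (0,5) (1,1)
row 3: (1,1) (3,2) (6,3) (2,0) (4,4) (5,6) (0,5)
row 4: (2,4) (5,3) (1,6) (3,5) (0,0) (4,1) (6,2)
row 5: (4,6) (6,5) (5,2) (0,4) (2,1) (1,3) (3,0)
row 6: (0,5) (1,1) (4,4) (6,3) (3,2) (2,0) (5,6)
Orthogonality requires all 49 pairs distinct.
But the pair (3,2) repeats: cell (1,5) has L1 = 3, L2 = 2, and cell (2,0) has L1 = 3, L2 = 2.
A repeated pair means some other pair never occurs (only 28 distinct pairs out of 49), so the squares are not orthogonal.
Conclusion: NO.

NO


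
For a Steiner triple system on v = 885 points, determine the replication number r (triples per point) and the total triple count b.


An STS(v) is a 2-(v, 3, 1) BIBD: block size k = 3, λ = 1.
Replication: r(k − 1) = λ(v − 1) ⇒ r·2 = 885 − 1 = 884 ⇒ r = 442.
Block count: b = v(v − 1)/6 = 885·884/6 = 782340/6 = 130390.

r = 442, b = 130390.


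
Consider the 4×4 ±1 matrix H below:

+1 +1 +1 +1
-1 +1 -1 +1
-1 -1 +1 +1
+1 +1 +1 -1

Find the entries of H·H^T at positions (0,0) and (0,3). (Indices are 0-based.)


Row 0 of H: [1, 1, 1, 1].
Row 3 of H: [1, 1, 1, -1].
(H·H^T)[0][0] = Σ_j H[0][j]·H[0][j] = (1)² + (1)² + (1)² + (1)² = 1 + 1 + 1 + 1 = 4.
(H·H^T)[0][3] = Σ_j H[0][j]·H[3][j] = (1)·(1) + (1)·(1) + (1)·(1) + (1)·(-1) = 1 + 1 + 1 + -1 = 2.
Rows 0 and 3 are not orthogonal (dot product = 2 ≠ 0), so H is not a Hadamard matrix.

(0,0) entry = 4; (0,3) entry = 2.


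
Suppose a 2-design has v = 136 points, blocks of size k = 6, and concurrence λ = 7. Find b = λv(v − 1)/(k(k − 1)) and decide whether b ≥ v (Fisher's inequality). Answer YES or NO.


b = λv(v − 1)/(k(k − 1)) = 7·136·135/(6·5) = 128520/30 = 4284.
Compare with v = 136: b ≥ v, so Fisher's inequality holds.

YES


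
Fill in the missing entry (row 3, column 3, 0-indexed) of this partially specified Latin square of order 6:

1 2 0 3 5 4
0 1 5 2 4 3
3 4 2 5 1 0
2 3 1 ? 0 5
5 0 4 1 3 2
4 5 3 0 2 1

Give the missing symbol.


Row 3 contains symbols [0, 1, 2, 3, 5] — missing [4].
Column 3 contains symbols [0, 1, 2, 3, 5] — missing [4].
The missing symbol must appear in both missing sets; intersection = [4].
Therefore the hidden value is 4.

Missing value = 4.


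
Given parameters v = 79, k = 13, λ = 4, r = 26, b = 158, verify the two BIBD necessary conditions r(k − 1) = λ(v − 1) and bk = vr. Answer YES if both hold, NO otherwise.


Condition (i): r(k − 1) = 26·12 = 312; λ(v − 1) = 4·78 = 312. Match? YES.
Condition (ii): bk = 158·13 = 2054; vr = 79·26 = 2054. Match? YES.
Both conditions hold? YES.

YES


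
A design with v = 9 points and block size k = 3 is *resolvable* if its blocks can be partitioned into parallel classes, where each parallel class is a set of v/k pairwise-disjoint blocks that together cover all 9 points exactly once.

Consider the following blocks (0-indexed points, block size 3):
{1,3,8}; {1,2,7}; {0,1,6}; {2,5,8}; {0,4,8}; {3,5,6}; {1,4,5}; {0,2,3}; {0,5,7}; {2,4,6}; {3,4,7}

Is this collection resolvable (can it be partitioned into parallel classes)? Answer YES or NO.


v = 9, block size k = 3, number of blocks = 11.
For resolvability, blocks must partition into parallel classes of size v/k = 3.
Total blocks must therefore be a multiple of 3: 11 = 3·3 + 2 ⇒ not divisible ✗.
Resolvable? NO.

NO


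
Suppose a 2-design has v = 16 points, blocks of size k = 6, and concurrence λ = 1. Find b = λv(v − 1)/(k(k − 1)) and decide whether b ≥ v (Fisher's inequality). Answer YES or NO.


b = λv(v − 1)/(k(k − 1)) = 1·16·15/(6·5) = 240/30 = 8.
Compare with v = 16: b < v, so Fisher's inequality fails.

NO


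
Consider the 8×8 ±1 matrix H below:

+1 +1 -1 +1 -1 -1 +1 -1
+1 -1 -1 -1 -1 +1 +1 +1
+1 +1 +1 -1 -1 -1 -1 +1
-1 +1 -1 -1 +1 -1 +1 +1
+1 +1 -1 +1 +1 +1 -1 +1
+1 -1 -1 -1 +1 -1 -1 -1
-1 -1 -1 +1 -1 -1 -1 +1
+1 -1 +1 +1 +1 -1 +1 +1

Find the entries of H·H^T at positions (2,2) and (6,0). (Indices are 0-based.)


Row 0 of H: [1, 1, -1, 1, -1, -1, 1, -1].
Row 2 of H: [1, 1, 1, -1, -1, -1, -1, 1].
Row 6 of H: [-1, -1, -1, 1, -1, -1, -1, 1].
(H·H^T)[2][2] = Σ_j H[2][j]·H[2][j] = (1)² + (1)² + (1)² + (-1)² + (-1)² + (-1)² + (-1)² + (1)² = 1 + 1 + 1 + 1 + 1 + 1 + 1 + 1 = 8.
(H·H^T)[6][0] = Σ_j H[6][j]·H[0][j] = (-1)·(1) + (-1)·(1) + (-1)·(-1) + (1)·(1) + (-1)·(-1) + (-1)·(-1) + (-1)·(1) + (1)·(-1) = -1 + -1 + 1 + 1 + 1 + 1 + -1 + -1 = 0.
So rows 6 and 0 are orthogonal; the diagonal entry equals n = 8.

(2,2) entry = 8; (6,0) entry = 0.


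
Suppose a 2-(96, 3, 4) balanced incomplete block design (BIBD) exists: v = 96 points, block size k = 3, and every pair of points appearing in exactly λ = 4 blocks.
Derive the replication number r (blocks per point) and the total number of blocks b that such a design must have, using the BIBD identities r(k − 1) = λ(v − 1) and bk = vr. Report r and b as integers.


Any 2-(v, k, λ) BIBD satisfies two necessary conditions:
  (i)  Each point sits in r blocks, and counting incidences through any fixed point gives r(k − 1) = λ(v − 1), so r = λ(v − 1)/(k − 1).
  (ii) Total incidences bk = vr, so b = vr/k.
Step 1: r = λ(v − 1)/(k − 1) = 4·(96 − 1)/(3 − 1) = 4·95/2 = 380/2 = 190.
Step 2: b = vr/k = 96·190/3 = 18240/3 = 6080.
Check integrality: r = 190 ∈ Z ✓, b = 6080 ∈ Z ✓.
(These identities are necessary conditions: they determine r and b for any design with these parameters, but do not by themselves prove that one exists.)

r = 190, b = 6080.


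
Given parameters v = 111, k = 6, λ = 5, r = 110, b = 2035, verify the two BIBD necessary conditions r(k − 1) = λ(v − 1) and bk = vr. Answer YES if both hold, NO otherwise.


Condition (i): r(k − 1) = 110·5 = 550; λ(v − 1) = 5·110 = 550. Match? YES.
Condition (ii): bk = 2035·6 = 12210; vr = 111·110 = 12210. Match? YES.
Both conditions hold? YES.

YES


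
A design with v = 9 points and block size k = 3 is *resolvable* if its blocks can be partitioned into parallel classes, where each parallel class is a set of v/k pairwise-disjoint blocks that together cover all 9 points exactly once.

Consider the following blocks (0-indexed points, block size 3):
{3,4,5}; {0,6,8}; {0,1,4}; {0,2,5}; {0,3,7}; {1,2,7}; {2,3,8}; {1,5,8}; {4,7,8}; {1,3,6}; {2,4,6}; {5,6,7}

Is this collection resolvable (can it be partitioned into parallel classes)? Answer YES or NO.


v = 9, block size k = 3, number of blocks = 12.
For resolvability, blocks must partition into parallel classes of size v/k = 3.
Total blocks must therefore be a multiple of 3: 12 = 3·4 + 0 ⇒ divisible ✓.
Greedy packing gives 4 candidate class(es). Each should be a full parallel class (size 3, covers all 9 points).
  Class 1 (3 blocks): {3,4,5}; {0,6,8}; {1,2,7}. Points covered: [0, 1, 2, 3, 4, 5, 6, 7, 8].
  Class 2 (3 blocks): {0,1,4}; {2,3,8}; {5,6,7}. Points covered: [0, 1, 2, 3, 4, 5, 6, 7, 8].
  Class 3 (3 blocks): {0,2,5}; {4,7,8}; {1,3,6}. Points covered: [0, 1, 2, 3, 4, 5, 6, 7, 8].
  Class 4 (3 blocks): {0,3,7}; {1,5,8}; {2,4,6}. Points covered: [0, 1, 2, 3, 4, 5, 6, 7, 8].
All classes full (size 3)? YES. All classes cover every point? YES.
Resolvable? YES.

YES


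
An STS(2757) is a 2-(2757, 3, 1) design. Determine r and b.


An STS(v) is a 2-(v, 3, 1) BIBD: block size k = 3, λ = 1.
Replication: r(k − 1) = λ(v − 1) ⇒ r·2 = 2757 − 1 = 2756 ⇒ r = 1378.
Block count: b = v(v − 1)/6 = 2757·2756/6 = 7598292/6 = 1266382.
(Check via bk = vr: 1266382·3 = 3799146 = 2757·1378 = 3799146 ✓.)

r = 1378, b = 1266382.


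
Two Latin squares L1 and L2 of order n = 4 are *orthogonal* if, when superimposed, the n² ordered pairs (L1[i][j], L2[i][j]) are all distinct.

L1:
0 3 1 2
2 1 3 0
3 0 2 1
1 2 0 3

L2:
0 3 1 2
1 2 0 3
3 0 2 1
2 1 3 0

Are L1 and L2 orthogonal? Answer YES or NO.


Form the n² = 16 superimposed pairs (L1[i][j], L2[i][j]), row by row (rows and columns indexed from 0):
row 0: (0,0) (3,3) (1,1) (2,2)
row 1: (2,1) (1,2) (3,0) (0,3)
row 2: (3,3) (0,0) (2,2) (1,1)
row 3: (1,2) (2,1) (0,3) (3,0)
Orthogonality requires all 16 pairs distinct.
But the pair (3,3) repeats: cell (0,1) has L1 = 3, L2 = 3, and cell (2,0) has L1 = 3, L2 = 3.
A repeated pair means some other pair never occurs (only 8 distinct pairs out of 16), so the squares are not orthogonal.
Conclusion: NO.

NO


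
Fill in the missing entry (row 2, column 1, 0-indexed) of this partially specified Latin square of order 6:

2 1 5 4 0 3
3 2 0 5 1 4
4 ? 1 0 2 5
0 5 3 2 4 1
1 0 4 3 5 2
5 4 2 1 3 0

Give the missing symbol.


Row 2 contains symbols [0, 1, 2, 4, 5] — missing [3].
Column 1 contains symbols [0, 1, 2, 4, 5] — missing [3].
The missing symbol must appear in both missing sets; intersection = [3].
Therefore the hidden value is 3.

Missing value = 3.


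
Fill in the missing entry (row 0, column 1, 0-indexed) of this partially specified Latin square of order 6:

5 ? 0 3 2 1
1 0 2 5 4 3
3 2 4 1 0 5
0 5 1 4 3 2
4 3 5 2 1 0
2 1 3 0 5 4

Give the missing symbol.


Row 0 contains symbols [0, 1, 2, 3, 5] — missing [4].
Column 1 contains symbols [0, 1, 2, 3, 5] — missing [4].
The missing symbol must appear in both missing sets; intersection = [4].
Therefore the hidden value is 4.

Missing value = 4.


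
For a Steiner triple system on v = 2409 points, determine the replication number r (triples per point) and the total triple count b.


An STS(v) is a 2-(v, 3, 1) BIBD: block size k = 3, λ = 1.
Replication: r(k − 1) = λ(v − 1) ⇒ r·2 = 2409 − 1 = 2408 ⇒ r = 1204.
Block count: bk = vr ⇒ b·3 = 2409·1204 = 2900436 ⇒ b = 966812.

r = 1204, b = 966812.


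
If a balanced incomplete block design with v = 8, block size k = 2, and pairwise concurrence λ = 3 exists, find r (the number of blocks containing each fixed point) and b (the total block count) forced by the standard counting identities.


Any 2-(v, k, λ) BIBD satisfies two necessary conditions:
  (i)  Each point sits in r blocks, and counting incidences through any fixed point gives r(k − 1) = λ(v − 1), so r = λ(v − 1)/(k − 1).
  (ii) Total incidences bk = vr, so b = vr/k.
Step 1: r = λ(v − 1)/(k − 1) = 3·(8 − 1)/(2 − 1) = 3·7/1 = 21/1 = 21.
Step 2: b = vr/k = 8·21/2 = 168/2 = 84.
Check integrality: r = 21 ∈ Z ✓, b = 84 ∈ Z ✓.
(These identities are necessary conditions: they determine r and b for any design with these parameters, but do not by themselves prove that one exists.)

r = 21, b = 84.


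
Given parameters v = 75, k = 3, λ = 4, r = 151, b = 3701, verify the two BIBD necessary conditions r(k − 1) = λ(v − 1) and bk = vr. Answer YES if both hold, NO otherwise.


Condition (i): r(k − 1) = 151·2 = 302; λ(v − 1) = 4·74 = 296. Match? NO.
Condition (ii): bk = 3701·3 = 11103; vr = 75·151 = 11325. Match? NO.
Both conditions hold? NO.

NO


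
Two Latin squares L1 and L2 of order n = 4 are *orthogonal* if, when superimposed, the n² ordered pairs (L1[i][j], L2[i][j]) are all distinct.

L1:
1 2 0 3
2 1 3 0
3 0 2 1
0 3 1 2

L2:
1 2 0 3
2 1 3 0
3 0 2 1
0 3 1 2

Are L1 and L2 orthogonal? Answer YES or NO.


Form the n² = 16 superimposed pairs (L1[i][j], L2[i][j]), row by row (rows and columns indexed from 0):
row 0: (1,1) (2,2) (0,0) (3,3)
row 1: (2,2) (1,1) (3,3) (0,0)
row 2: (3,3) (0,0) (2,2) (1,1)
row 3: (0,0) (3,3) (1,1) (2,2)
Orthogonality requires all 16 pairs distinct.
But the pair (2,2) repeats: cell (0,1) has L1 = 2, L2 = 2, and cell (1,0) has L1 = 2, L2 = 2.
A repeated pair means some other pair never occurs (only 4 distinct pairs out of 16), so the squares are not orthogonal.
Conclusion: NO.

NO


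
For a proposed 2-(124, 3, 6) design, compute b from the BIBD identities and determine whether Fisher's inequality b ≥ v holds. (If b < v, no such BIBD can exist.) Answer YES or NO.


r = λ(v − 1)/(k − 1) = 6·123/2 = 369.
b = vr/k = 124·369/3 = 15252.
Fisher's inequality: b ≥ v ⇔ 15252 ≥ 124? YES.

YES


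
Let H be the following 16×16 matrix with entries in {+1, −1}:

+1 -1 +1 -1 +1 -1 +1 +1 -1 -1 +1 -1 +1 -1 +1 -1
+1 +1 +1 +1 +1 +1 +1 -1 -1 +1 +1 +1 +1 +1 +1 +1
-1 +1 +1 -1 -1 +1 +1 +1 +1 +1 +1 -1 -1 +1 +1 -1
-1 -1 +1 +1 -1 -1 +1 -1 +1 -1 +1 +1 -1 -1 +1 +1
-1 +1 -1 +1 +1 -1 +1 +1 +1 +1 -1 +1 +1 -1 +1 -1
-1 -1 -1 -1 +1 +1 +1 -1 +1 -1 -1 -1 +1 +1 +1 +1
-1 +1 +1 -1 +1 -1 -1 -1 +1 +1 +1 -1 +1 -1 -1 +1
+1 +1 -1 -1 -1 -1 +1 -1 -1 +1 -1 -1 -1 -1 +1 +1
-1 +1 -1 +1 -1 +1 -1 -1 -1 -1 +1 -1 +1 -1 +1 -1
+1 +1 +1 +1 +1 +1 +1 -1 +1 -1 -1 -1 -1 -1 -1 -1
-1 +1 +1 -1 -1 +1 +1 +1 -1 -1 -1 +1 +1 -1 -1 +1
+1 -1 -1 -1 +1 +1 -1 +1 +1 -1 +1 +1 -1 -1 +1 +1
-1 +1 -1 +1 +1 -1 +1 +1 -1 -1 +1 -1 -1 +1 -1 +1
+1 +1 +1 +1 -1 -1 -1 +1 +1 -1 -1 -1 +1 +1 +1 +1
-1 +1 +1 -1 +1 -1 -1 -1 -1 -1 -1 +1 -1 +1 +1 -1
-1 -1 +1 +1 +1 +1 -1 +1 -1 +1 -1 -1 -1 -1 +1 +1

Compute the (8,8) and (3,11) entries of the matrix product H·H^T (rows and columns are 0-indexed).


Row 3 of H: [-1, -1, 1, 1, -1, -1, 1, -1, 1, -1, 1, 1, -1, -1, 1, 1].
Row 8 of H: [-1, 1, -1, 1, -1, 1, -1, -1, -1, -1, 1, -1, 1, -1, 1, -1].
Row 11 of H: [1, -1, -1, -1, 1, 1, -1, 1, 1, -1, 1, 1, -1, -1, 1, 1].
(H·H^T)[8][8] = Σ_j H[8][j]·H[8][j] = (-1)² + (1)² + (-1)² + (1)² + (-1)² + (1)² + (-1)² + (-1)² + (-1)² + (-1)² + (1)² + (-1)² + (1)² + (-1)² + (1)² + (-1)² = 1 + 1 + 1 + 1 + 1 + 1 + 1 + 1 + 1 + 1 + 1 + 1 + 1 + 1 + 1 + 1 = 16.
(H·H^T)[3][11] = Σ_j H[3][j]·H[11][j] = (-1)·(1) + (-1)·(-1) + (1)·(-1) + (1)·(-1) + (-1)·(1) + (-1)·(1) + (1)·(-1) + (-1)·(1) + (1)·(1) + (-1)·(-1) + (1)·(1) + (1)·(1) + (-1)·(-1) + (-1)·(-1) + (1)·(1) + (1)·(1) = -1 + 1 + -1 + -1 + -1 + -1 + -1 + -1 + 1 + 1 + 1 + 1 + 1 + 1 + 1 + 1 = 2.
Rows 3 and 11 are not orthogonal (dot product = 2 ≠ 0), so H is not a Hadamard matrix.

(8,8) entry = 16; (3,11) entry = 2.


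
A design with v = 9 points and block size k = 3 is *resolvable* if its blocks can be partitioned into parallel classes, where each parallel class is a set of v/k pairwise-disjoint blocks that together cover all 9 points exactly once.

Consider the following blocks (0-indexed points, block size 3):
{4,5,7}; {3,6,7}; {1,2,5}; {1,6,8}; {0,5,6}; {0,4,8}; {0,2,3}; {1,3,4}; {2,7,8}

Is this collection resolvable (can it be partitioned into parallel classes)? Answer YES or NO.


v = 9, block size k = 3, number of blocks = 9.
For resolvability, blocks must partition into parallel classes of size v/k = 3.
Total blocks must therefore be a multiple of 3: 9 = 3·3 + 0 ⇒ divisible ✓.
Greedy packing gives 3 candidate class(es). Each should be a full parallel class (size 3, covers all 9 points).
  Class 1 (3 blocks): {4,5,7}; {1,6,8}; {0,2,3}. Points covered: [0, 1, 2, 3, 4, 5, 6, 7, 8].
  Class 2 (3 blocks): {3,6,7}; {1,2,5}; {0,4,8}. Points covered: [0, 1, 2, 3, 4, 5, 6, 7, 8].
  Class 3 (3 blocks): {0,5,6}; {1,3,4}; {2,7,8}. Points covered: [0, 1, 2, 3, 4, 5, 6, 7, 8].
All classes full (size 3)? YES. All classes cover every point? YES.
Resolvable? YES.

YES
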